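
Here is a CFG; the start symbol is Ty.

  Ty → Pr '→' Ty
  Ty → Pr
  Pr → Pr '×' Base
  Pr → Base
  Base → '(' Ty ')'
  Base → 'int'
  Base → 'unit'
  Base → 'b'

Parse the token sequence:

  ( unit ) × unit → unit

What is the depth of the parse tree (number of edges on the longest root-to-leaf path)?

[Ty [Pr [Pr [Base ( [Ty [Pr [Base unit]]] )]] × [Base unit]] → [Ty [Pr [Base unit]]]]

7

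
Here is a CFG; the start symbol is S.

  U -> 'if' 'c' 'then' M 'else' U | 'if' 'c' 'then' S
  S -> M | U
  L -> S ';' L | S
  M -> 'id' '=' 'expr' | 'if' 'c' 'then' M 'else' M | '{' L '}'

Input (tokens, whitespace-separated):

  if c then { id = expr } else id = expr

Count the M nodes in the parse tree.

4

[S [M if c then [M { [L [S [M id = expr]]] }] else [M id = expr]]]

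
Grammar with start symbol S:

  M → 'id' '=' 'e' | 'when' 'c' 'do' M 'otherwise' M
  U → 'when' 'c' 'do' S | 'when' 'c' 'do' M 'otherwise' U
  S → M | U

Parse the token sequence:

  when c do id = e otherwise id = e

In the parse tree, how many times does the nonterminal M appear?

3

[S [M when c do [M id = e] otherwise [M id = e]]]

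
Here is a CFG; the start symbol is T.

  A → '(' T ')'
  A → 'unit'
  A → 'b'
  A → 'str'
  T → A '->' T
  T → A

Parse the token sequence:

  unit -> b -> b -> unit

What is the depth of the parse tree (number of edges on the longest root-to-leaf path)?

5

[T [A unit] -> [T [A b] -> [T [A b] -> [T [A unit]]]]]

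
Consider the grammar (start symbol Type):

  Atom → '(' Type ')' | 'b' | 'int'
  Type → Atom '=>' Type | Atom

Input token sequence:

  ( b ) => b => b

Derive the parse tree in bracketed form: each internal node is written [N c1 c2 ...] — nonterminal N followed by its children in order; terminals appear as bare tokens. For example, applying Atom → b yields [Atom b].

[Type [Atom ( [Type [Atom b]] )] => [Type [Atom b] => [Type [Atom b]]]]

Type
Atom => Type
( Type ) => Type
( Atom ) => Type
( b ) => Type
( b ) => Atom => Type
( b ) => b => Type
( b ) => b => Atom
( b ) => b => b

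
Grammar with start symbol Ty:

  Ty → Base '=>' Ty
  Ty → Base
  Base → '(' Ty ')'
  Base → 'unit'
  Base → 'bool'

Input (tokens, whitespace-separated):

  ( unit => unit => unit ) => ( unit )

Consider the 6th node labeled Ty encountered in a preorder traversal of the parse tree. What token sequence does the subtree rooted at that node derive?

[Ty [Base ( [Ty [Base unit] => [Ty [Base unit] => [Ty [Base unit]]]] )] => [Ty [Base ( [Ty [Base unit]] )]]]

unit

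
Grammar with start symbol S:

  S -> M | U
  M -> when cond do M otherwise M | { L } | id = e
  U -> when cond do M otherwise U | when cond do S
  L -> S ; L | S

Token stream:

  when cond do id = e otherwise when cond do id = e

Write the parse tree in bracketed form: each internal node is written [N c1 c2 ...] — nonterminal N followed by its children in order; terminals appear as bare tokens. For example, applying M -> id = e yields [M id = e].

[S [U when cond do [M id = e] otherwise [U when cond do [S [M id = e]]]]]

S
U
when cond do M otherwise U
when cond do id = e otherwise U
when cond do id = e otherwise when cond do S
when cond do id = e otherwise when cond do M
when cond do id = e otherwise when cond do id = e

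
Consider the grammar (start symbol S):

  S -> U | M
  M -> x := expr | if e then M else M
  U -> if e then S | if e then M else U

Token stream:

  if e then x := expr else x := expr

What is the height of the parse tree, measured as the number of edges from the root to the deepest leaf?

[S [M if e then [M x := expr] else [M x := expr]]]

3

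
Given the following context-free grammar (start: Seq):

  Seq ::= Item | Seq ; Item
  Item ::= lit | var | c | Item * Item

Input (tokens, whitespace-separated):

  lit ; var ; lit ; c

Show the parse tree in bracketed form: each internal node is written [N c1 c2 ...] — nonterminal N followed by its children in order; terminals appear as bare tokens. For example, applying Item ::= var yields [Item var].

Seq
Seq ; Item
Seq ; Item ; Item
Seq ; Item ; Item ; Item
Item ; Item ; Item ; Item
lit ; Item ; Item ; Item
lit ; var ; Item ; Item
lit ; var ; lit ; Item
lit ; var ; lit ; c

[Seq [Seq [Seq [Seq [Item lit]] ; [Item var]] ; [Item lit]] ; [Item c]]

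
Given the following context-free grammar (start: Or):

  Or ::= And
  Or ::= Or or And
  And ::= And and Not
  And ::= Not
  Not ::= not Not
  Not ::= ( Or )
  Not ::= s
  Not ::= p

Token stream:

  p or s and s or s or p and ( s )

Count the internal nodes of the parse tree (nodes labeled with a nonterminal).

[Or [Or [Or [Or [And [Not p]]] or [And [And [Not s]] and [Not s]]] or [And [Not s]]] or [And [And [Not p]] and [Not ( [Or [And [Not s]]] )]]]

19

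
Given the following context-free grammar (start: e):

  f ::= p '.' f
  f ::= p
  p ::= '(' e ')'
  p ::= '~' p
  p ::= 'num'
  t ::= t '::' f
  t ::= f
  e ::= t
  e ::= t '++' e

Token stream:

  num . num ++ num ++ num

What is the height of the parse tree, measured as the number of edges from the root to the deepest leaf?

[e [t [f [p num] . [f [p num]]]] ++ [e [t [f [p num]]] ++ [e [t [f [p num]]]]]]

6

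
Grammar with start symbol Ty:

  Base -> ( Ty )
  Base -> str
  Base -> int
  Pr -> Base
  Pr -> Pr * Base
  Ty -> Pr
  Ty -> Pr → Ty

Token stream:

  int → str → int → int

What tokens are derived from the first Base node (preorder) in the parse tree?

[Ty [Pr [Base int]] → [Ty [Pr [Base str]] → [Ty [Pr [Base int]] → [Ty [Pr [Base int]]]]]]

int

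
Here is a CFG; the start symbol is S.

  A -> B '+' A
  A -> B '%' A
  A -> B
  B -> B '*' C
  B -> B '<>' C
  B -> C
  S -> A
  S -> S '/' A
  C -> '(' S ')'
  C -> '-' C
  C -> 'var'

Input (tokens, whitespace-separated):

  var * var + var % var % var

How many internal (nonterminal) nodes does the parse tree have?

15

[S [A [B [B [C var]] * [C var]] + [A [B [C var]] % [A [B [C var]] % [A [B [C var]]]]]]]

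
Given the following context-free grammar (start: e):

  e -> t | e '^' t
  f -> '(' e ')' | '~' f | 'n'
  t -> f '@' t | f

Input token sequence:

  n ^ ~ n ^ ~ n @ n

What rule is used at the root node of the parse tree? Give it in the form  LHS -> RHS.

[e [e [e [t [f n]]] ^ [t [f ~ [f n]]]] ^ [t [f ~ [f n]] @ [t [f n]]]]

e -> e '^' t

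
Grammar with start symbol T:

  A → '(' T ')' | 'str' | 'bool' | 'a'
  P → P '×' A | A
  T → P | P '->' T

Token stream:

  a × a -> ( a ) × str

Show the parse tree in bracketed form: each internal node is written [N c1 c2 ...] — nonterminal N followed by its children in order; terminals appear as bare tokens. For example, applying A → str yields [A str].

[T [P [P [A a]] × [A a]] -> [T [P [P [A ( [T [P [A a]]] )]] × [A str]]]]

T
P -> T
P × A -> T
A × A -> T
a × A -> T
a × a -> T
a × a -> P
a × a -> P × A
a × a -> A × A
a × a -> ( T ) × A
a × a -> ( P ) × A
a × a -> ( A ) × A
a × a -> ( a ) × A
a × a -> ( a ) × str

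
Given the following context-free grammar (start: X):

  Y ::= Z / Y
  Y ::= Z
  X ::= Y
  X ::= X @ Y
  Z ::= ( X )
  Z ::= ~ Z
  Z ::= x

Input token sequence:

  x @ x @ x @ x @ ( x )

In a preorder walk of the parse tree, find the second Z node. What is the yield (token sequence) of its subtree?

x

[X [X [X [X [X [Y [Z x]]] @ [Y [Z x]]] @ [Y [Z x]]] @ [Y [Z x]]] @ [Y [Z ( [X [Y [Z x]]] )]]]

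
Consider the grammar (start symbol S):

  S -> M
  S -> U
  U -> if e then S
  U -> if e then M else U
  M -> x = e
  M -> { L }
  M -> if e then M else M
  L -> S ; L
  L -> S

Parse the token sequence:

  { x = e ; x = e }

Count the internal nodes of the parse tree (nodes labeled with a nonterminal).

8

[S [M { [L [S [M x = e]] ; [L [S [M x = e]]]] }]]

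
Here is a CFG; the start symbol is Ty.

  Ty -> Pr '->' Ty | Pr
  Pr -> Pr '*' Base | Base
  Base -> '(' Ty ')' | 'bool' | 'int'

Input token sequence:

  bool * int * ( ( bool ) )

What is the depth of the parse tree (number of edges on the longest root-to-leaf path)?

9

[Ty [Pr [Pr [Pr [Base bool]] * [Base int]] * [Base ( [Ty [Pr [Base ( [Ty [Pr [Base bool]]] )]]] )]]]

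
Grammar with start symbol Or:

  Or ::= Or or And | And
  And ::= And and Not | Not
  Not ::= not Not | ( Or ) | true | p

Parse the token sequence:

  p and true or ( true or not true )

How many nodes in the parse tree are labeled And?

5

[Or [Or [And [And [Not p]] and [Not true]]] or [And [Not ( [Or [Or [And [Not true]]] or [And [Not not [Not true]]]] )]]]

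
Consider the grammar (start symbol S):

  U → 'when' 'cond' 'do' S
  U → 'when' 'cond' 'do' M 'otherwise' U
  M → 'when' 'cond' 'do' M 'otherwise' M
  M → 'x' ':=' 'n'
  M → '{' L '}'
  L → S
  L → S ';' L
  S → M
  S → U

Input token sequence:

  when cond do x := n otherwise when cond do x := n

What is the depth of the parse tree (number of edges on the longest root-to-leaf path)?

5

[S [U when cond do [M x := n] otherwise [U when cond do [S [M x := n]]]]]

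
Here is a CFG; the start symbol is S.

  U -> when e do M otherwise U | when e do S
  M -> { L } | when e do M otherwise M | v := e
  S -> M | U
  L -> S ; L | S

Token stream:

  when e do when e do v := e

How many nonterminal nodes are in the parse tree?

6

[S [U when e do [S [U when e do [S [M v := e]]]]]]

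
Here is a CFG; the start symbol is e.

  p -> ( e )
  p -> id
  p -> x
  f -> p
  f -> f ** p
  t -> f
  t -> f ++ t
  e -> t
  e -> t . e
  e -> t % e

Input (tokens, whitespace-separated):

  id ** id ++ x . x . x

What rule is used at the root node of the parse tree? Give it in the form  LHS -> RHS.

e -> t . e

[e [t [f [f [p id]] ** [p id]] ++ [t [f [p x]]]] . [e [t [f [p x]]] . [e [t [f [p x]]]]]]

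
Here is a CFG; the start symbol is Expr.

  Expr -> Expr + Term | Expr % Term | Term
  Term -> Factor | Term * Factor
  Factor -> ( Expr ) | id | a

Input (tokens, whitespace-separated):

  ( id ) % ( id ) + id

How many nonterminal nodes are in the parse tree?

[Expr [Expr [Expr [Term [Factor ( [Expr [Term [Factor id]]] )]]] % [Term [Factor ( [Expr [Term [Factor id]]] )]]] + [Term [Factor id]]]

15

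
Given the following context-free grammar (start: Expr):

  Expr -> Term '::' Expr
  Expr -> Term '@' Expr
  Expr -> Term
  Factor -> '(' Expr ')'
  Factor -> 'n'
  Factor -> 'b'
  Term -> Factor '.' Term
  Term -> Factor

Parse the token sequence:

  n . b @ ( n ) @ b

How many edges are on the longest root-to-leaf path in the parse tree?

[Expr [Term [Factor n] . [Term [Factor b]]] @ [Expr [Term [Factor ( [Expr [Term [Factor n]]] )]] @ [Expr [Term [Factor b]]]]]

7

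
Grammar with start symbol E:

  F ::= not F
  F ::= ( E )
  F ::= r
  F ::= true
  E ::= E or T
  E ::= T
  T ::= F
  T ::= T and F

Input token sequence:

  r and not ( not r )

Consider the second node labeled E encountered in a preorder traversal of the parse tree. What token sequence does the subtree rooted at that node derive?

[E [T [T [F r]] and [F not [F ( [E [T [F not [F r]]]] )]]]]

not r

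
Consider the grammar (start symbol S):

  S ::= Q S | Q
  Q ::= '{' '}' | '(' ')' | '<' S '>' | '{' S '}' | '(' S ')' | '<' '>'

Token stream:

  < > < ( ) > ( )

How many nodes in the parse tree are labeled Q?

4

[S [Q < >] [S [Q < [S [Q ( )]] >] [S [Q ( )]]]]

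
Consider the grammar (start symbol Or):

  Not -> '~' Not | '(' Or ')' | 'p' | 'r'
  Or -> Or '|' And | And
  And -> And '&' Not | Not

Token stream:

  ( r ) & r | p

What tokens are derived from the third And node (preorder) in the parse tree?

[Or [Or [And [And [Not ( [Or [And [Not r]]] )]] & [Not r]]] | [And [Not p]]]

r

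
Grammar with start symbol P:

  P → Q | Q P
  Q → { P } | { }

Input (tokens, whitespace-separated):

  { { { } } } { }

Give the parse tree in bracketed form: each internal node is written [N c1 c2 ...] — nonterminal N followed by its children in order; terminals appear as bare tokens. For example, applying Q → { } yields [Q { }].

P
Q P
{ P } P
{ Q } P
{ { P } } P
{ { Q } } P
{ { { } } } P
{ { { } } } Q
{ { { } } } { }

[P [Q { [P [Q { [P [Q { }]] }]] }] [P [Q { }]]]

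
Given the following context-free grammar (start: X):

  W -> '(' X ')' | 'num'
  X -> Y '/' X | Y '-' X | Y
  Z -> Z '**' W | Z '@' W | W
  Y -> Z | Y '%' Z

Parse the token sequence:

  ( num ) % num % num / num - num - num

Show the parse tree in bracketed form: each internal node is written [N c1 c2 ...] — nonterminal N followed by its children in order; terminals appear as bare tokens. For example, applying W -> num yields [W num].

[X [Y [Y [Y [Z [W ( [X [Y [Z [W num]]]] )]]] % [Z [W num]]] % [Z [W num]]] / [X [Y [Z [W num]]] - [X [Y [Z [W num]]] - [X [Y [Z [W num]]]]]]]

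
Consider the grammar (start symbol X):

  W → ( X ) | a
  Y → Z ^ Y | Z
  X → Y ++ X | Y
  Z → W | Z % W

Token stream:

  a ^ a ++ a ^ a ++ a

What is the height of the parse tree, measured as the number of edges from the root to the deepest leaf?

6

[X [Y [Z [W a]] ^ [Y [Z [W a]]]] ++ [X [Y [Z [W a]] ^ [Y [Z [W a]]]] ++ [X [Y [Z [W a]]]]]]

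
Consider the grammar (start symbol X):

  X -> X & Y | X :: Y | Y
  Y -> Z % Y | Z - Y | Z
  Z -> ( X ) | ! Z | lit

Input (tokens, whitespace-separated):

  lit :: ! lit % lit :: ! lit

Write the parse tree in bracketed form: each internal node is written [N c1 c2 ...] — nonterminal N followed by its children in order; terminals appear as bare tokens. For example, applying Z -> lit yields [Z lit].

X
X :: Y
X :: Y :: Y
Y :: Y :: Y
Z :: Y :: Y
lit :: Y :: Y
lit :: Z % Y :: Y
lit :: ! Z % Y :: Y
lit :: ! lit % Y :: Y
lit :: ! lit % Z :: Y
lit :: ! lit % lit :: Y
lit :: ! lit % lit :: Z
lit :: ! lit % lit :: ! Z
lit :: ! lit % lit :: ! lit

[X [X [X [Y [Z lit]]] :: [Y [Z ! [Z lit]] % [Y [Z lit]]]] :: [Y [Z ! [Z lit]]]]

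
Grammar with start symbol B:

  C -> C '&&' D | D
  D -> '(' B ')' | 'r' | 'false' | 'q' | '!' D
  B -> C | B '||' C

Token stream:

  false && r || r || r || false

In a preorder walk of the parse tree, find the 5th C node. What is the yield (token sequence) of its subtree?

false

[B [B [B [B [C [C [D false]] && [D r]]] || [C [D r]]] || [C [D r]]] || [C [D false]]]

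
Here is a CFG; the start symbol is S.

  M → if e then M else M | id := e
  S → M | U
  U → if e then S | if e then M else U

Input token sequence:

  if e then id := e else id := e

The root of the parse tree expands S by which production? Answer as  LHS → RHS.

[S [M if e then [M id := e] else [M id := e]]]

S → M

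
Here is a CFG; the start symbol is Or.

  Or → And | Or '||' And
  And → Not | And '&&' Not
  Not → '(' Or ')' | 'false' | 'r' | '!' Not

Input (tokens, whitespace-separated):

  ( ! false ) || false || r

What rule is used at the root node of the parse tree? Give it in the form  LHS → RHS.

Or → Or '||' And

[Or [Or [Or [And [Not ( [Or [And [Not ! [Not false]]]] )]]] || [And [Not false]]] || [And [Not r]]]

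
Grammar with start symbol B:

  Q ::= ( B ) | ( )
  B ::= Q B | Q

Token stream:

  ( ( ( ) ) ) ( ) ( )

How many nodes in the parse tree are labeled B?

5

[B [Q ( [B [Q ( [B [Q ( )]] )]] )] [B [Q ( )] [B [Q ( )]]]]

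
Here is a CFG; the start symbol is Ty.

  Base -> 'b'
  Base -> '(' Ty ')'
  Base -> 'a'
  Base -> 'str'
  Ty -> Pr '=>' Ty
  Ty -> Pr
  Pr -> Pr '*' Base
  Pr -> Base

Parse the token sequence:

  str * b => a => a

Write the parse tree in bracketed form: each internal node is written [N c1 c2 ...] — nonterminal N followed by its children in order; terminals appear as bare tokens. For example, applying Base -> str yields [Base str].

[Ty [Pr [Pr [Base str]] * [Base b]] => [Ty [Pr [Base a]] => [Ty [Pr [Base a]]]]]

Ty
Pr => Ty
Pr * Base => Ty
Base * Base => Ty
str * Base => Ty
str * b => Ty
str * b => Pr => Ty
str * b => Base => Ty
str * b => a => Ty
str * b => a => Pr
str * b => a => Base
str * b => a => a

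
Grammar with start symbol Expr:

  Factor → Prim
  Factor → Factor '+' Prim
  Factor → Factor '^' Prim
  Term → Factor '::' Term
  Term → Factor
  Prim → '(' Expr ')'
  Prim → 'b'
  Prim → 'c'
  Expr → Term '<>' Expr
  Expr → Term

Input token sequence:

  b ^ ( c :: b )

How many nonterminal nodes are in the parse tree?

13

[Expr [Term [Factor [Factor [Prim b]] ^ [Prim ( [Expr [Term [Factor [Prim c]] :: [Term [Factor [Prim b]]]]] )]]]]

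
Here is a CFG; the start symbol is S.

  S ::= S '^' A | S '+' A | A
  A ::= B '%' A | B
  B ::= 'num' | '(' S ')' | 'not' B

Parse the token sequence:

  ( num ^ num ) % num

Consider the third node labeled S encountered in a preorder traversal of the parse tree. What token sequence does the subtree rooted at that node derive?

num

[S [A [B ( [S [S [A [B num]]] ^ [A [B num]]] )] % [A [B num]]]]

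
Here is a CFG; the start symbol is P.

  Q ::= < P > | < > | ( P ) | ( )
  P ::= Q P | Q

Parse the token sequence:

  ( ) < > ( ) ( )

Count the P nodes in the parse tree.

[P [Q ( )] [P [Q < >] [P [Q ( )] [P [Q ( )]]]]]

4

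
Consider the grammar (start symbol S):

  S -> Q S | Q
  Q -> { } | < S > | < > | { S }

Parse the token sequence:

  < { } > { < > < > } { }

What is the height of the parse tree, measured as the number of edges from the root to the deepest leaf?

[S [Q < [S [Q { }]] >] [S [Q { [S [Q < >] [S [Q < >]]] }] [S [Q { }]]]]

6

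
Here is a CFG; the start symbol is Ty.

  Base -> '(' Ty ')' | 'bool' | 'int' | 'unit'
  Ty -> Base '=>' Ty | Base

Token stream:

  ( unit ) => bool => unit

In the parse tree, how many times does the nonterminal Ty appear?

[Ty [Base ( [Ty [Base unit]] )] => [Ty [Base bool] => [Ty [Base unit]]]]

4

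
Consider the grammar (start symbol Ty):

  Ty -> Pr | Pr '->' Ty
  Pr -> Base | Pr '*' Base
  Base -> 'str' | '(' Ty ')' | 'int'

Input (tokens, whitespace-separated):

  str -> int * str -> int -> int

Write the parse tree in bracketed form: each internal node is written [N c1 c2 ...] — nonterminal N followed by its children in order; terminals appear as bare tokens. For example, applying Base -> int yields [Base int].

[Ty [Pr [Base str]] -> [Ty [Pr [Pr [Base int]] * [Base str]] -> [Ty [Pr [Base int]] -> [Ty [Pr [Base int]]]]]]

Ty
Pr -> Ty
Base -> Ty
str -> Ty
str -> Pr -> Ty
str -> Pr * Base -> Ty
str -> Base * Base -> Ty
str -> int * Base -> Ty
str -> int * str -> Ty
str -> int * str -> Pr -> Ty
str -> int * str -> Base -> Ty
str -> int * str -> int -> Ty
str -> int * str -> int -> Pr
str -> int * str -> int -> Base
str -> int * str -> int -> int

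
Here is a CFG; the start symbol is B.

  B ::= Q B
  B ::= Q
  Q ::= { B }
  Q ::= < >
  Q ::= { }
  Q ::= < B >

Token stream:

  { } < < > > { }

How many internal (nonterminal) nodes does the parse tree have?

8

[B [Q { }] [B [Q < [B [Q < >]] >] [B [Q { }]]]]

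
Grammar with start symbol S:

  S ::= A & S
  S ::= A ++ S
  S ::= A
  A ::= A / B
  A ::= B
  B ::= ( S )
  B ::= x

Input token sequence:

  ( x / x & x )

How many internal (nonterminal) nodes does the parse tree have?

11

[S [A [B ( [S [A [A [B x]] / [B x]] & [S [A [B x]]]] )]]]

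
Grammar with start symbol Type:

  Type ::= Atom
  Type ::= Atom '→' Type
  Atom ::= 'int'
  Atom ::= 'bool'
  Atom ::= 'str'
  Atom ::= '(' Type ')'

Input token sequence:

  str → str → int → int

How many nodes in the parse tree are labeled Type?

[Type [Atom str] → [Type [Atom str] → [Type [Atom int] → [Type [Atom int]]]]]

4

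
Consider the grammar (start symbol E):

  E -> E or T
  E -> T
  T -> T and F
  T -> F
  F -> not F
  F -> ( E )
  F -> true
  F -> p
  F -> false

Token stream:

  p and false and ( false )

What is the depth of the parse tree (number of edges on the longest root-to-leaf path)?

[E [T [T [T [F p]] and [F false]] and [F ( [E [T [F false]]] )]]]

6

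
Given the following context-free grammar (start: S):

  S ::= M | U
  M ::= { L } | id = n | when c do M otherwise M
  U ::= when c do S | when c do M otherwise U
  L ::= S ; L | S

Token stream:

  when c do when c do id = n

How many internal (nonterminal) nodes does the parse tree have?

[S [U when c do [S [U when c do [S [M id = n]]]]]]

6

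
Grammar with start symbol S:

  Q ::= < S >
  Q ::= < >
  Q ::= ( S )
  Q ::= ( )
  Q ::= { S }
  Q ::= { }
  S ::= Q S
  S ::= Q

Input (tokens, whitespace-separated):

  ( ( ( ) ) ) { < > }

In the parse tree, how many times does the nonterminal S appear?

[S [Q ( [S [Q ( [S [Q ( )]] )]] )] [S [Q { [S [Q < >]] }]]]

5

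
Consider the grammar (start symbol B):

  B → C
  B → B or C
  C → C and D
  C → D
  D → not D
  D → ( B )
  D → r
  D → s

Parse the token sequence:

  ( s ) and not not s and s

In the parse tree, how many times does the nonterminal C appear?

4

[B [C [C [C [D ( [B [C [D s]]] )]] and [D not [D not [D s]]]] and [D s]]]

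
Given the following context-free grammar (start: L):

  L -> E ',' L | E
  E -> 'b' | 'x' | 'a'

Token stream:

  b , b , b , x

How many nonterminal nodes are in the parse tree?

8

[L [E b] , [L [E b] , [L [E b] , [L [E x]]]]]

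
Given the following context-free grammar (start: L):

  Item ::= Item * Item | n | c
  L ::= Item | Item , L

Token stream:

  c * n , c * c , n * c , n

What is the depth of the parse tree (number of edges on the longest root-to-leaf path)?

[L [Item [Item c] * [Item n]] , [L [Item [Item c] * [Item c]] , [L [Item [Item n] * [Item c]] , [L [Item n]]]]]

5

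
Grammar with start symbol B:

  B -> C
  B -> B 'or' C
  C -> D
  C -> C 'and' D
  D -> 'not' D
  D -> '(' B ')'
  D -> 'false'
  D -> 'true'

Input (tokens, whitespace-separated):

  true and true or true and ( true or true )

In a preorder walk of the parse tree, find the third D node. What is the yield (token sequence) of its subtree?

true

[B [B [C [C [D true]] and [D true]]] or [C [C [D true]] and [D ( [B [B [C [D true]]] or [C [D true]]] )]]]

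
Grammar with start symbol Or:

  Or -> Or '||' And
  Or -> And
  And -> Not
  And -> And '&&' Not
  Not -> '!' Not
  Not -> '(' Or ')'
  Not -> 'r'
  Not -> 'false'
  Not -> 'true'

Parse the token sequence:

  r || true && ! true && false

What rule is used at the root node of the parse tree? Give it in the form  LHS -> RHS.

Or -> Or '||' And

[Or [Or [And [Not r]]] || [And [And [And [Not true]] && [Not ! [Not true]]] && [Not false]]]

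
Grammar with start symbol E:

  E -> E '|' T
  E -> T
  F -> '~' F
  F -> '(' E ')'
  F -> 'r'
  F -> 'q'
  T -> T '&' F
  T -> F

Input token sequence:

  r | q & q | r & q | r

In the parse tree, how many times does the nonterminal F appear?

[E [E [E [E [T [F r]]] | [T [T [F q]] & [F q]]] | [T [T [F r]] & [F q]]] | [T [F r]]]

6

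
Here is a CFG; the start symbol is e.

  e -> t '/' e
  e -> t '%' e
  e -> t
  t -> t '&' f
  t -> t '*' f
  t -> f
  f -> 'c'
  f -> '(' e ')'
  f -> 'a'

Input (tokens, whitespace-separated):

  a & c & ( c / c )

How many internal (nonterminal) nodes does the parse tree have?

13

[e [t [t [t [f a]] & [f c]] & [f ( [e [t [f c]] / [e [t [f c]]]] )]]]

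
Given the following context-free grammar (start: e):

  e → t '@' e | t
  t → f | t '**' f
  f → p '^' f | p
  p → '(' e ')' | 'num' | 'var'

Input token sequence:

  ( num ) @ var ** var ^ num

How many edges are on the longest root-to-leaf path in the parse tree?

[e [t [f [p ( [e [t [f [p num]]]] )]]] @ [e [t [t [f [p var]]] ** [f [p var] ^ [f [p num]]]]]]

8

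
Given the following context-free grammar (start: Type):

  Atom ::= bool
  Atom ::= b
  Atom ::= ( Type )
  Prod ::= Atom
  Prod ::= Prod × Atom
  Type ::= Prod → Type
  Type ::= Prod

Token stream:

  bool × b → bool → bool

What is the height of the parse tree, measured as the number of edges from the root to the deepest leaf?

[Type [Prod [Prod [Atom bool]] × [Atom b]] → [Type [Prod [Atom bool]] → [Type [Prod [Atom bool]]]]]

5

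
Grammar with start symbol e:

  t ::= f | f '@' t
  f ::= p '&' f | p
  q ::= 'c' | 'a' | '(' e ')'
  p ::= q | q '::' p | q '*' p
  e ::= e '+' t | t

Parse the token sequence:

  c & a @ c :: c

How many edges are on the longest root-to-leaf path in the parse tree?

7

[e [t [f [p [q c]] & [f [p [q a]]]] @ [t [f [p [q c] :: [p [q c]]]]]]]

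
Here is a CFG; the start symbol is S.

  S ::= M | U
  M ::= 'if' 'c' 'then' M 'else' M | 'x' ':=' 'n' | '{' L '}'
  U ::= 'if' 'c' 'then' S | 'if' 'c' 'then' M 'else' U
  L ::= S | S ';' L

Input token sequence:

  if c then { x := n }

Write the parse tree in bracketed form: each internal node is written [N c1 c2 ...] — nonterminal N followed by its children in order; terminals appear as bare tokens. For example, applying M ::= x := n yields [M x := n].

S
U
if c then S
if c then M
if c then { L }
if c then { S }
if c then { M }
if c then { x := n }

[S [U if c then [S [M { [L [S [M x := n]]] }]]]]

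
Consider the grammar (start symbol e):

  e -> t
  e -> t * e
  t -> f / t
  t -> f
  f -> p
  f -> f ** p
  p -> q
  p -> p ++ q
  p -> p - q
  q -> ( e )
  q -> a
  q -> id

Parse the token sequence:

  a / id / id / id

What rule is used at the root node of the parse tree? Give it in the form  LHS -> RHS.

[e [t [f [p [q a]]] / [t [f [p [q id]]] / [t [f [p [q id]]] / [t [f [p [q id]]]]]]]]

e -> t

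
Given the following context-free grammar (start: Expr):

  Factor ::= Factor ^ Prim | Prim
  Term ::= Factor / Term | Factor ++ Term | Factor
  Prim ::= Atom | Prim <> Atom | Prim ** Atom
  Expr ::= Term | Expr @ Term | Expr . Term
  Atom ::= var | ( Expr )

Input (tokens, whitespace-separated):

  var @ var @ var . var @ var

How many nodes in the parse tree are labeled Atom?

[Expr [Expr [Expr [Expr [Expr [Term [Factor [Prim [Atom var]]]]] @ [Term [Factor [Prim [Atom var]]]]] @ [Term [Factor [Prim [Atom var]]]]] . [Term [Factor [Prim [Atom var]]]]] @ [Term [Factor [Prim [Atom var]]]]]

5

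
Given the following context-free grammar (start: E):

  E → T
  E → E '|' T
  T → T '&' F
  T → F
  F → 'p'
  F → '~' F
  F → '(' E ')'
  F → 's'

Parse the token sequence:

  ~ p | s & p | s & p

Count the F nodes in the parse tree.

6

[E [E [E [T [F ~ [F p]]]] | [T [T [F s]] & [F p]]] | [T [T [F s]] & [F p]]]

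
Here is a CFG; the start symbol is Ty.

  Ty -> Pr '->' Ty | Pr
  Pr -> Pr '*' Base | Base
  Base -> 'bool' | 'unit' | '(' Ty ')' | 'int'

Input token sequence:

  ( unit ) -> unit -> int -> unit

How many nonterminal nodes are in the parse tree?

[Ty [Pr [Base ( [Ty [Pr [Base unit]]] )]] -> [Ty [Pr [Base unit]] -> [Ty [Pr [Base int]] -> [Ty [Pr [Base unit]]]]]]

15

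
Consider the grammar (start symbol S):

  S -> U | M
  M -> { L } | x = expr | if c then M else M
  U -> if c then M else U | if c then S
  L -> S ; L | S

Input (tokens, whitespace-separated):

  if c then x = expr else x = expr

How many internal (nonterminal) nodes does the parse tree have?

[S [M if c then [M x = expr] else [M x = expr]]]

4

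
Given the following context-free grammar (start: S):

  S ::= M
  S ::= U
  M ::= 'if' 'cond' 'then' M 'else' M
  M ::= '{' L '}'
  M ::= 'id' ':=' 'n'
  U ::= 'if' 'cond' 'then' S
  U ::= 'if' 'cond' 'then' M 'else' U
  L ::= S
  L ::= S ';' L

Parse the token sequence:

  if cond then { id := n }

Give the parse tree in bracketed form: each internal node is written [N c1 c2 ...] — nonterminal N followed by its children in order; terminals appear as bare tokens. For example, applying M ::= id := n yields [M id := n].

[S [U if cond then [S [M { [L [S [M id := n]]] }]]]]

S
U
if cond then S
if cond then M
if cond then { L }
if cond then { S }
if cond then { M }
if cond then { id := n }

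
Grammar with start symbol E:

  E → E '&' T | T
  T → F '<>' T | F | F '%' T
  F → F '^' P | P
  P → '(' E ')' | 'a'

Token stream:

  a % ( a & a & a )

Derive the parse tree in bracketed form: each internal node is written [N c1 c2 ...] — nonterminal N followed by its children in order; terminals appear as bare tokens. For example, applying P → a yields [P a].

E
T
F % T
P % T
a % T
a % F
a % P
a % ( E )
a % ( E & T )
a % ( E & T & T )
a % ( T & T & T )
a % ( F & T & T )
a % ( P & T & T )
a % ( a & T & T )
a % ( a & F & T )
a % ( a & P & T )
a % ( a & a & T )
a % ( a & a & F )
a % ( a & a & P )
a % ( a & a & a )

[E [T [F [P a]] % [T [F [P ( [E [E [E [T [F [P a]]]] & [T [F [P a]]]] & [T [F [P a]]]] )]]]]]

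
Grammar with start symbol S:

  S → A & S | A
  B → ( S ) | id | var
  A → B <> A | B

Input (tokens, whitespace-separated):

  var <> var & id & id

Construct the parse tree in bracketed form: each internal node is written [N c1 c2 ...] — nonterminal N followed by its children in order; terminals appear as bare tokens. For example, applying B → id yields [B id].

[S [A [B var] <> [A [B var]]] & [S [A [B id]] & [S [A [B id]]]]]

S
A & S
B <> A & S
var <> A & S
var <> B & S
var <> var & S
var <> var & A & S
var <> var & B & S
var <> var & id & S
var <> var & id & A
var <> var & id & B
var <> var & id & id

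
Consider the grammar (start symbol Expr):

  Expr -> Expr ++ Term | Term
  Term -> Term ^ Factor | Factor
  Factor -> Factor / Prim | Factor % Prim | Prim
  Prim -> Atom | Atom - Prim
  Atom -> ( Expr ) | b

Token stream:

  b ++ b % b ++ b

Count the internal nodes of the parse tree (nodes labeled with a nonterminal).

18

[Expr [Expr [Expr [Term [Factor [Prim [Atom b]]]]] ++ [Term [Factor [Factor [Prim [Atom b]]] % [Prim [Atom b]]]]] ++ [Term [Factor [Prim [Atom b]]]]]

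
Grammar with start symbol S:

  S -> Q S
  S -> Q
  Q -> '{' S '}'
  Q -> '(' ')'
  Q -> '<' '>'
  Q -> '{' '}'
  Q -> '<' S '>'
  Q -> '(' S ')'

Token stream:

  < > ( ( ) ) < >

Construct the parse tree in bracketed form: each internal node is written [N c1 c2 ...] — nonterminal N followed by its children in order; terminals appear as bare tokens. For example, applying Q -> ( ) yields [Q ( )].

[S [Q < >] [S [Q ( [S [Q ( )]] )] [S [Q < >]]]]

S
Q S
< > S
< > Q S
< > ( S ) S
< > ( Q ) S
< > ( ( ) ) S
< > ( ( ) ) Q
< > ( ( ) ) < >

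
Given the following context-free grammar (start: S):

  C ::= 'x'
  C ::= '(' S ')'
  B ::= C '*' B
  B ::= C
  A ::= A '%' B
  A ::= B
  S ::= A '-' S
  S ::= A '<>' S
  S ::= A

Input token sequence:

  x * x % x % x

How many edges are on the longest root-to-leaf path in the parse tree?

7

[S [A [A [A [B [C x] * [B [C x]]]] % [B [C x]]] % [B [C x]]]]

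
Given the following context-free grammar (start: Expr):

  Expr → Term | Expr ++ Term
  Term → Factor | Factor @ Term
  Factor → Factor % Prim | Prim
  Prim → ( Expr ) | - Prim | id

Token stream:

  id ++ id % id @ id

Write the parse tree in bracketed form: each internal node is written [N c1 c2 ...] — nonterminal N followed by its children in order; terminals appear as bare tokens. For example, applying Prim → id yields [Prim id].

Expr
Expr ++ Term
Term ++ Term
Factor ++ Term
Prim ++ Term
id ++ Term
id ++ Factor @ Term
id ++ Factor % Prim @ Term
id ++ Prim % Prim @ Term
id ++ id % Prim @ Term
id ++ id % id @ Term
id ++ id % id @ Factor
id ++ id % id @ Prim
id ++ id % id @ id

[Expr [Expr [Term [Factor [Prim id]]]] ++ [Term [Factor [Factor [Prim id]] % [Prim id]] @ [Term [Factor [Prim id]]]]]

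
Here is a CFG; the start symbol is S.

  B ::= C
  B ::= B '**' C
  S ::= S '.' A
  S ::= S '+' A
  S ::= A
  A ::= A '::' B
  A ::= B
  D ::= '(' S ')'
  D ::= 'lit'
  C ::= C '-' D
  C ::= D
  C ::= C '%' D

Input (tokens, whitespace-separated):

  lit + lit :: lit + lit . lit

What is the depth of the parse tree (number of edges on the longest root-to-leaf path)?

8

[S [S [S [S [A [B [C [D lit]]]]] + [A [A [B [C [D lit]]]] :: [B [C [D lit]]]]] + [A [B [C [D lit]]]]] . [A [B [C [D lit]]]]]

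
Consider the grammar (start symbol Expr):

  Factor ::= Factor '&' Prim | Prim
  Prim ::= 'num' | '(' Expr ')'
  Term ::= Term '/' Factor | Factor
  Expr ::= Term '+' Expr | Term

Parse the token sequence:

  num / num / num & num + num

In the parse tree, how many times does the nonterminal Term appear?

[Expr [Term [Term [Term [Factor [Prim num]]] / [Factor [Prim num]]] / [Factor [Factor [Prim num]] & [Prim num]]] + [Expr [Term [Factor [Prim num]]]]]

4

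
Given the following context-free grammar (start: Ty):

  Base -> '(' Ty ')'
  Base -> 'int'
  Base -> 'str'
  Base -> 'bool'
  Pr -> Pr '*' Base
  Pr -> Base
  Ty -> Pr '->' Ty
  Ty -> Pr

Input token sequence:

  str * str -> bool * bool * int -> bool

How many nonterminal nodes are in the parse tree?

15

[Ty [Pr [Pr [Base str]] * [Base str]] -> [Ty [Pr [Pr [Pr [Base bool]] * [Base bool]] * [Base int]] -> [Ty [Pr [Base bool]]]]]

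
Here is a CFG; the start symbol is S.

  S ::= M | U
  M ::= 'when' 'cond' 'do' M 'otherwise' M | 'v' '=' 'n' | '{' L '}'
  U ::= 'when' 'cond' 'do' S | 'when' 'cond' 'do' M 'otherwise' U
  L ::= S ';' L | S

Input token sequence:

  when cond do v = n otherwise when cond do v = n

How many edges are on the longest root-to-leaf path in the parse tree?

[S [U when cond do [M v = n] otherwise [U when cond do [S [M v = n]]]]]

5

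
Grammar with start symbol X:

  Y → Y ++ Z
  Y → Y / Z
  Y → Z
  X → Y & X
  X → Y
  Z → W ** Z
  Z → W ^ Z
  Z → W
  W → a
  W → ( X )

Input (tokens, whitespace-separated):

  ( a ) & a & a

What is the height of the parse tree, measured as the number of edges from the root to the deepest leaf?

8

[X [Y [Z [W ( [X [Y [Z [W a]]]] )]]] & [X [Y [Z [W a]]] & [X [Y [Z [W a]]]]]]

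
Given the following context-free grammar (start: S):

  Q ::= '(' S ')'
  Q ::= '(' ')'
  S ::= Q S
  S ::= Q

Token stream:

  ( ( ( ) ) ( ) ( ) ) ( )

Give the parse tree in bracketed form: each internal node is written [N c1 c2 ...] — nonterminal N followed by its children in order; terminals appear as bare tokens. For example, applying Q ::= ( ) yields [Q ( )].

[S [Q ( [S [Q ( [S [Q ( )]] )] [S [Q ( )] [S [Q ( )]]]] )] [S [Q ( )]]]

S
Q S
( S ) S
( Q S ) S
( ( S ) S ) S
( ( Q ) S ) S
( ( ( ) ) S ) S
( ( ( ) ) Q S ) S
( ( ( ) ) ( ) S ) S
( ( ( ) ) ( ) Q ) S
( ( ( ) ) ( ) ( ) ) S
( ( ( ) ) ( ) ( ) ) Q
( ( ( ) ) ( ) ( ) ) ( )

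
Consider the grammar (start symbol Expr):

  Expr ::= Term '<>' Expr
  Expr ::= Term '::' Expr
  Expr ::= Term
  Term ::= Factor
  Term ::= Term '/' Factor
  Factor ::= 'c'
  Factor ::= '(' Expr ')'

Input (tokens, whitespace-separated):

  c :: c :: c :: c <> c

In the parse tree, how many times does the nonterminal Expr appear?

[Expr [Term [Factor c]] :: [Expr [Term [Factor c]] :: [Expr [Term [Factor c]] :: [Expr [Term [Factor c]] <> [Expr [Term [Factor c]]]]]]]

5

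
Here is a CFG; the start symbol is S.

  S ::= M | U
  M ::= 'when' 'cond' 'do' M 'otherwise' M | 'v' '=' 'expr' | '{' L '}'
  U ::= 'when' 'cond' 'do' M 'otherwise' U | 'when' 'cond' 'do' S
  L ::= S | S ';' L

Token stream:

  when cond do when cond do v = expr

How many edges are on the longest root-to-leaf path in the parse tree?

[S [U when cond do [S [U when cond do [S [M v = expr]]]]]]

6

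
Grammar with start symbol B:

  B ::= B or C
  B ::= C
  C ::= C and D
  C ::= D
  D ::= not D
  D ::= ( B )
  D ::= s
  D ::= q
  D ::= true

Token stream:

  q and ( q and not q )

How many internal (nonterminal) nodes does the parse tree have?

[B [C [C [D q]] and [D ( [B [C [C [D q]] and [D not [D q]]]] )]]]

11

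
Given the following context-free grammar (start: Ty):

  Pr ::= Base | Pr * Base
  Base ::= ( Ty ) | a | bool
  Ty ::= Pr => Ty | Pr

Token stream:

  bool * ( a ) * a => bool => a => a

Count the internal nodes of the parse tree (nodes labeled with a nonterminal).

[Ty [Pr [Pr [Pr [Base bool]] * [Base ( [Ty [Pr [Base a]]] )]] * [Base a]] => [Ty [Pr [Base bool]] => [Ty [Pr [Base a]] => [Ty [Pr [Base a]]]]]]

19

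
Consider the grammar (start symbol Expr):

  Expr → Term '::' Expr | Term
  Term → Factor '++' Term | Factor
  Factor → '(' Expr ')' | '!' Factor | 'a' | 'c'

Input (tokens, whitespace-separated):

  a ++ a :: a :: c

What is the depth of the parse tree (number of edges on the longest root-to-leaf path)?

5

[Expr [Term [Factor a] ++ [Term [Factor a]]] :: [Expr [Term [Factor a]] :: [Expr [Term [Factor c]]]]]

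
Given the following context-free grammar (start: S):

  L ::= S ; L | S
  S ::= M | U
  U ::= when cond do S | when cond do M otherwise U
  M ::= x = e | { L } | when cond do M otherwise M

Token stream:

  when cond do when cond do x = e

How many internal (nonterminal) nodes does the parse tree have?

6

[S [U when cond do [S [U when cond do [S [M x = e]]]]]]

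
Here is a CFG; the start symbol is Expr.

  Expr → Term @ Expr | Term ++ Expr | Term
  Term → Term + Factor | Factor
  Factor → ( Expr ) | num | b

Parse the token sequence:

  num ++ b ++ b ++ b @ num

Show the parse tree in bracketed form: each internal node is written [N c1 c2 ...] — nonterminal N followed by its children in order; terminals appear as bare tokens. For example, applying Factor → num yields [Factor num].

[Expr [Term [Factor num]] ++ [Expr [Term [Factor b]] ++ [Expr [Term [Factor b]] ++ [Expr [Term [Factor b]] @ [Expr [Term [Factor num]]]]]]]

Expr
Term ++ Expr
Factor ++ Expr
num ++ Expr
num ++ Term ++ Expr
num ++ Factor ++ Expr
num ++ b ++ Expr
num ++ b ++ Term ++ Expr
num ++ b ++ Factor ++ Expr
num ++ b ++ b ++ Expr
num ++ b ++ b ++ Term @ Expr
num ++ b ++ b ++ Factor @ Expr
num ++ b ++ b ++ b @ Expr
num ++ b ++ b ++ b @ Term
num ++ b ++ b ++ b @ Factor
num ++ b ++ b ++ b @ num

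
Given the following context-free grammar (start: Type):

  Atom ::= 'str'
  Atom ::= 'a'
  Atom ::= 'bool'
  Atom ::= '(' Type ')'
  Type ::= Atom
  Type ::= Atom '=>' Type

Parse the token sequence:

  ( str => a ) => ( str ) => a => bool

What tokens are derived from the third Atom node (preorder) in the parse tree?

a

[Type [Atom ( [Type [Atom str] => [Type [Atom a]]] )] => [Type [Atom ( [Type [Atom str]] )] => [Type [Atom a] => [Type [Atom bool]]]]]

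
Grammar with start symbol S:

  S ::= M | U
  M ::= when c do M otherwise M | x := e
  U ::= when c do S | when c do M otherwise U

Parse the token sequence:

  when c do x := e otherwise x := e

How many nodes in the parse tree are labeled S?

[S [M when c do [M x := e] otherwise [M x := e]]]

1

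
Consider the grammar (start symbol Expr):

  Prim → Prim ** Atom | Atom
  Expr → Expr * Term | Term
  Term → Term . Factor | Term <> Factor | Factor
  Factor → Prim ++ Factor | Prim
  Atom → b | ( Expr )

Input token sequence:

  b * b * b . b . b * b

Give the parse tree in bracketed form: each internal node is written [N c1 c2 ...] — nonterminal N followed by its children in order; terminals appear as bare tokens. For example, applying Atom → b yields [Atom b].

[Expr [Expr [Expr [Expr [Term [Factor [Prim [Atom b]]]]] * [Term [Factor [Prim [Atom b]]]]] * [Term [Term [Term [Factor [Prim [Atom b]]]] . [Factor [Prim [Atom b]]]] . [Factor [Prim [Atom b]]]]] * [Term [Factor [Prim [Atom b]]]]]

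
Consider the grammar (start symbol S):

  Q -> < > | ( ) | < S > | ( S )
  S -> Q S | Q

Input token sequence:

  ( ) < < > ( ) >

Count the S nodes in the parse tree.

[S [Q ( )] [S [Q < [S [Q < >] [S [Q ( )]]] >]]]

4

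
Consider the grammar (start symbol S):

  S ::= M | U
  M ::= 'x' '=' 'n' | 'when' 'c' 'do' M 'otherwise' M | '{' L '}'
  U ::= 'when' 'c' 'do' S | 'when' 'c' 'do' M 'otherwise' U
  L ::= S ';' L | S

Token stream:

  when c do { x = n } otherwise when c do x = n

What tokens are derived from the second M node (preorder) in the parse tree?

x = n

[S [U when c do [M { [L [S [M x = n]]] }] otherwise [U when c do [S [M x = n]]]]]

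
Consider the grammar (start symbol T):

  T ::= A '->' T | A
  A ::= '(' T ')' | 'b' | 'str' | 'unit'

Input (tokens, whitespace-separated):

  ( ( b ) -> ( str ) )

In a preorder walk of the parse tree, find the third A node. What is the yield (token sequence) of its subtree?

b

[T [A ( [T [A ( [T [A b]] )] -> [T [A ( [T [A str]] )]]] )]]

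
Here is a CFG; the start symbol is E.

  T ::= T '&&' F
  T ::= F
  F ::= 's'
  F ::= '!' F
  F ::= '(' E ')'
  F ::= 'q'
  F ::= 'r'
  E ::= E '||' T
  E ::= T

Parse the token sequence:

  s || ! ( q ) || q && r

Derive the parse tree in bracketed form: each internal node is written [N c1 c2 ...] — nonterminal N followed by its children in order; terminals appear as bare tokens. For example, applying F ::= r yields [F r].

[E [E [E [T [F s]]] || [T [F ! [F ( [E [T [F q]]] )]]]] || [T [T [F q]] && [F r]]]

E
E || T
E || T || T
T || T || T
F || T || T
s || T || T
s || F || T
s || ! F || T
s || ! ( E ) || T
s || ! ( T ) || T
s || ! ( F ) || T
s || ! ( q ) || T
s || ! ( q ) || T && F
s || ! ( q ) || F && F
s || ! ( q ) || q && F
s || ! ( q ) || q && r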